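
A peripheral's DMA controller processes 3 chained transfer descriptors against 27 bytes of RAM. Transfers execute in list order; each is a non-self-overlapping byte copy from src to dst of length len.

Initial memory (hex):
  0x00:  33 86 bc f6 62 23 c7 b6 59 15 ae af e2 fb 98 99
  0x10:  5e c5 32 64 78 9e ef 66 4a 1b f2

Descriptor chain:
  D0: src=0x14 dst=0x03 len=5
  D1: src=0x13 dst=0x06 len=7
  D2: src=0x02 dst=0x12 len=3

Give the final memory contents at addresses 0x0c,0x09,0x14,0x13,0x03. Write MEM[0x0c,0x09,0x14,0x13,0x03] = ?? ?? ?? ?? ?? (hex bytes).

  after D0: wrote 5B at 0x03 = 789eef664a
  after D1: wrote 7B at 0x06 = 64789eef664a1b
  after D2: wrote 3B at 0x12 = bc789e
query mem[0x0c]=0x1b, mem[0x09]=0xef, mem[0x14]=0x9e, mem[0x13]=0x78, mem[0x03]=0x78

MEM[0x0c,0x09,0x14,0x13,0x03] = 1b ef 9e 78 78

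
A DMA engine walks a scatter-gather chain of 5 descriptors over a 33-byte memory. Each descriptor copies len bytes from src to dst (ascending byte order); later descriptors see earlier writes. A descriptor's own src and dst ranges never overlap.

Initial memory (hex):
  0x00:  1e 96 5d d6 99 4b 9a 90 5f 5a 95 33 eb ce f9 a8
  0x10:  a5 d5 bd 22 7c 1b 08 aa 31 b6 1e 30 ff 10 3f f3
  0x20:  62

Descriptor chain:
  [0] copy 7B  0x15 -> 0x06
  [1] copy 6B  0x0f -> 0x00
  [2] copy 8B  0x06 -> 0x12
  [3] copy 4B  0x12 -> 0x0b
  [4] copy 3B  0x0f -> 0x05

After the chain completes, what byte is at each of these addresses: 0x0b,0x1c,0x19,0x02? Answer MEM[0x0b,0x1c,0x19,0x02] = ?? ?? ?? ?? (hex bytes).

#0 dst[0x06+7] := {0x1b,0x08,0xaa,0x31,0xb6,0x1e,0x30}
#1 dst[0x00+6] := {0xa8,0xa5,0xd5,0xbd,0x22,0x7c}
#2 dst[0x12+8] := {0x1b,0x08,0xaa,0x31,0xb6,0x1e,0x30,0xce}
#3 dst[0x0b+4] := {0x1b,0x08,0xaa,0x31}
#4 dst[0x05+3] := {0xa8,0xa5,0xd5}
query mem[0x0b]=0x1b, mem[0x1c]=0xff, mem[0x19]=0xce, mem[0x02]=0xd5

MEM[0x0b,0x1c,0x19,0x02] = 1b ff ce d5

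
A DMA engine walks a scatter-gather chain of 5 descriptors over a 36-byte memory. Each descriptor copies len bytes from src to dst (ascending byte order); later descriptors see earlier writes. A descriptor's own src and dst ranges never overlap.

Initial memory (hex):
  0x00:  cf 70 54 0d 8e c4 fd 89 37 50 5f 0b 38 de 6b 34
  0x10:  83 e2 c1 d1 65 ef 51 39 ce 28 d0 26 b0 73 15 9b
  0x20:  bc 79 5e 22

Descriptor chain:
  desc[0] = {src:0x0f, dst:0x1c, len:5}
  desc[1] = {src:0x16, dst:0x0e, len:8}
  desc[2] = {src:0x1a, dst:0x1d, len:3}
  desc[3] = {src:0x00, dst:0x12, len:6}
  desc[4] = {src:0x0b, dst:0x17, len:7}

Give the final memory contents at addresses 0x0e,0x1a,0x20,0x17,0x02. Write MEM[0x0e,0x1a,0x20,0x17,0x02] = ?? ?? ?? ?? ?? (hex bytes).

#0 dst[0x1c+5] := {0x34,0x83,0xe2,0xc1,0xd1}
#1 dst[0x0e+8] := {0x51,0x39,0xce,0x28,0xd0,0x26,0x34,0x83}
#2 dst[0x1d+3] := {0xd0,0x26,0x34}
#3 dst[0x12+6] := {0xcf,0x70,0x54,0x0d,0x8e,0xc4}
#4 dst[0x17+7] := {0x0b,0x38,0xde,0x51,0x39,0xce,0x28}
query mem[0x0e]=0x51, mem[0x1a]=0x51, mem[0x20]=0xd1, mem[0x17]=0x0b, mem[0x02]=0x54

MEM[0x0e,0x1a,0x20,0x17,0x02] = 51 51 d1 0b 54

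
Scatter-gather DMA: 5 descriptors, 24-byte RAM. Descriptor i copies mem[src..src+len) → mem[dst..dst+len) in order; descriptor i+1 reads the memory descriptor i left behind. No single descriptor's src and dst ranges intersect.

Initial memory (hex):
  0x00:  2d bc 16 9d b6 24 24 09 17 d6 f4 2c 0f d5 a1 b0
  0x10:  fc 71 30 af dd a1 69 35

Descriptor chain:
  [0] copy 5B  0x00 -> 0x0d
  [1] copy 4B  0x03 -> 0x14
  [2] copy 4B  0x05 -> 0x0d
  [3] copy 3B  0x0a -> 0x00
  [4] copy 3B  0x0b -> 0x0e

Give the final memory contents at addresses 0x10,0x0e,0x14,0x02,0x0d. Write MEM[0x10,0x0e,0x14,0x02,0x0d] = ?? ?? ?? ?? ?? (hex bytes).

MEM[0x10,0x0e,0x14,0x02,0x0d] = 24 2c 9d 0f 24

#0 dst[0x0d+5] := {0x2d,0xbc,0x16,0x9d,0xb6}
#1 dst[0x14+4] := {0x9d,0xb6,0x24,0x24}
#2 dst[0x0d+4] := {0x24,0x24,0x09,0x17}
#3 dst[0x00+3] := {0xf4,0x2c,0x0f}
#4 dst[0x0e+3] := {0x2c,0x0f,0x24}
query mem[0x10]=0x24, mem[0x0e]=0x2c, mem[0x14]=0x9d, mem[0x02]=0x0f, mem[0x0d]=0x24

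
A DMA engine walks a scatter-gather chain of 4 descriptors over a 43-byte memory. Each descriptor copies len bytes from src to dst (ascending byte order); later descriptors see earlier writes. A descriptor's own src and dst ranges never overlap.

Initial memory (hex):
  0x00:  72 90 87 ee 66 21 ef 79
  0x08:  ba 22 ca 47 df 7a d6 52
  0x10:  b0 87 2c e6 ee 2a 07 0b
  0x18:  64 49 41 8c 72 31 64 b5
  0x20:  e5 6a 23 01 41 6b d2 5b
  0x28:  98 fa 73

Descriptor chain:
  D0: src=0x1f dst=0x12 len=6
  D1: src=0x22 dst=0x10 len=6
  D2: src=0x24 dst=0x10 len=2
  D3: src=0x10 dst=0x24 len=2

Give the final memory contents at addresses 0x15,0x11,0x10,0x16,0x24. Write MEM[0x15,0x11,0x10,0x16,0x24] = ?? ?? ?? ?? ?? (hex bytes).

MEM[0x15,0x11,0x10,0x16,0x24] = 5b 6b 41 01 41

[0] 0x1f->0x12 len=6 : b5 e5 6a 23 01 41
[1] 0x22->0x10 len=6 : 23 01 41 6b d2 5b
[2] 0x24->0x10 len=2 : 41 6b
[3] 0x10->0x24 len=2 : 41 6b
query mem[0x15]=0x5b, mem[0x11]=0x6b, mem[0x10]=0x41, mem[0x16]=0x01, mem[0x24]=0x41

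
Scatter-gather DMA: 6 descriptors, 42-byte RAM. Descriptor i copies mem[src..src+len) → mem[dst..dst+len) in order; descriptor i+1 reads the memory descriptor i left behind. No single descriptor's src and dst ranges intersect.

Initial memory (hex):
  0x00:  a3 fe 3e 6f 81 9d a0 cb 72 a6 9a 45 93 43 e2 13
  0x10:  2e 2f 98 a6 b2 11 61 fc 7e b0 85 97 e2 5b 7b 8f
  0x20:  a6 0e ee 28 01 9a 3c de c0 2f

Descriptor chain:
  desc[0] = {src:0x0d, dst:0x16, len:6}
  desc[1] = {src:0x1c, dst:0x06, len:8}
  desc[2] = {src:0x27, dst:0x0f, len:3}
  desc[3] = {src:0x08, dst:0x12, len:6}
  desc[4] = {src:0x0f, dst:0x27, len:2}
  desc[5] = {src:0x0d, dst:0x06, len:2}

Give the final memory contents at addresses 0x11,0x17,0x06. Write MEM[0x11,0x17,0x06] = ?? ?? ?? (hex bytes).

MEM[0x11,0x17,0x06] = 2f 28 28

[0] 0x0d->0x16 len=6 : 43 e2 13 2e 2f 98
[1] 0x1c->0x06 len=8 : e2 5b 7b 8f a6 0e ee 28
[2] 0x27->0x0f len=3 : de c0 2f
[3] 0x08->0x12 len=6 : 7b 8f a6 0e ee 28
[4] 0x0f->0x27 len=2 : de c0
[5] 0x0d->0x06 len=2 : 28 e2
query mem[0x11]=0x2f, mem[0x17]=0x28, mem[0x06]=0x28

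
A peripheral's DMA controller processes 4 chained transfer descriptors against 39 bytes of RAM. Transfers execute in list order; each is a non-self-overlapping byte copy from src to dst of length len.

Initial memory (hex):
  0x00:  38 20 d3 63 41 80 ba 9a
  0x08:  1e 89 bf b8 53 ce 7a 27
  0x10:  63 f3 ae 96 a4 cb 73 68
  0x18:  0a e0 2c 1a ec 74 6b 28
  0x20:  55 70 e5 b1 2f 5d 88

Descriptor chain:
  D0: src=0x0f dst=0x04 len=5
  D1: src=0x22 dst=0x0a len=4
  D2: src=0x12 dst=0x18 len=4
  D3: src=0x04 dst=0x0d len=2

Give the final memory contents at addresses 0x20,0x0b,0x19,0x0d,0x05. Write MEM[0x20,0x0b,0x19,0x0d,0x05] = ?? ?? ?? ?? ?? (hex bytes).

MEM[0x20,0x0b,0x19,0x0d,0x05] = 55 b1 96 27 63

  after D0: wrote 5B at 0x04 = 2763f3ae96
  after D1: wrote 4B at 0x0a = e5b12f5d
  after D2: wrote 4B at 0x18 = ae96a4cb
  after D3: wrote 2B at 0x0d = 2763
query mem[0x20]=0x55, mem[0x0b]=0xb1, mem[0x19]=0x96, mem[0x0d]=0x27, mem[0x05]=0x63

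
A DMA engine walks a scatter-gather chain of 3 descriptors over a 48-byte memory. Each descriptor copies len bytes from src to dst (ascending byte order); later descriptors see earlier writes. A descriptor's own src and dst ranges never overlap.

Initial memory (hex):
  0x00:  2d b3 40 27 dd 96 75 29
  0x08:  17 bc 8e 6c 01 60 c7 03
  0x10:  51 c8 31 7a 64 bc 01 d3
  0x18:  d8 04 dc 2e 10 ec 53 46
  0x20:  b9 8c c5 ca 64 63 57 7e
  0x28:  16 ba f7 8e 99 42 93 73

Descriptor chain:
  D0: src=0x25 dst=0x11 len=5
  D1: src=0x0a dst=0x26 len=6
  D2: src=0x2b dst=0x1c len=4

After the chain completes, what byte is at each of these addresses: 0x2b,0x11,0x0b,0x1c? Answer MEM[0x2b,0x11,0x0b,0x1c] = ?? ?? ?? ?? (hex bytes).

MEM[0x2b,0x11,0x0b,0x1c] = 03 63 6c 03

D0: mem[0x11..0x15] <- [63 57 7e 16 ba]
D1: mem[0x26..0x2b] <- [8e 6c 01 60 c7 03]
D2: mem[0x1c..0x1f] <- [03 99 42 93]
query mem[0x2b]=0x03, mem[0x11]=0x63, mem[0x0b]=0x6c, mem[0x1c]=0x03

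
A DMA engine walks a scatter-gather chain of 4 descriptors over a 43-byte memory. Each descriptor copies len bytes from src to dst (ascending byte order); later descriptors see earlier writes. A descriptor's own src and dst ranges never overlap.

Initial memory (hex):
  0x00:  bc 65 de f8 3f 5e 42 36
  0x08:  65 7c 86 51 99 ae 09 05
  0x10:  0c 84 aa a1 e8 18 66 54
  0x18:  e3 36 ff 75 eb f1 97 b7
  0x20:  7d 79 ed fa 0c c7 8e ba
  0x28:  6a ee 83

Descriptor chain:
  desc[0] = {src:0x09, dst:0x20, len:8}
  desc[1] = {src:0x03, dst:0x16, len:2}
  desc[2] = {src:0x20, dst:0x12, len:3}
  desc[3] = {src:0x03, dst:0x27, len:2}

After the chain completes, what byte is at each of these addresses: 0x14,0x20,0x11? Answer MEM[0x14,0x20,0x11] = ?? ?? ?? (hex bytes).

  after D0: wrote 8B at 0x20 = 7c865199ae09050c
  after D1: wrote 2B at 0x16 = f83f
  after D2: wrote 3B at 0x12 = 7c8651
  after D3: wrote 2B at 0x27 = f83f
query mem[0x14]=0x51, mem[0x20]=0x7c, mem[0x11]=0x84

MEM[0x14,0x20,0x11] = 51 7c 84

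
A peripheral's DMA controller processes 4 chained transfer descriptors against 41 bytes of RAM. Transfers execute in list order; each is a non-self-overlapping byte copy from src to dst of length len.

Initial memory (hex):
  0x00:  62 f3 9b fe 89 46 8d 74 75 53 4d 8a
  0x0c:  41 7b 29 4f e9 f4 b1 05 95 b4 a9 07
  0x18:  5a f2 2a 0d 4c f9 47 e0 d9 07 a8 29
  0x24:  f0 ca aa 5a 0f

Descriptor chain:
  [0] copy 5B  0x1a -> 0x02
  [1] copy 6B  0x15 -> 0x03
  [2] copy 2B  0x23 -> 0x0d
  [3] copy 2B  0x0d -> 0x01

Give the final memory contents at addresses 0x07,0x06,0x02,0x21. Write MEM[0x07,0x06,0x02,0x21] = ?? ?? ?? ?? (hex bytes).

MEM[0x07,0x06,0x02,0x21] = f2 5a f0 07

D0: mem[0x02..0x06] <- [2a 0d 4c f9 47]
D1: mem[0x03..0x08] <- [b4 a9 07 5a f2 2a]
D2: mem[0x0d..0x0e] <- [29 f0]
D3: mem[0x01..0x02] <- [29 f0]
query mem[0x07]=0xf2, mem[0x06]=0x5a, mem[0x02]=0xf0, mem[0x21]=0x07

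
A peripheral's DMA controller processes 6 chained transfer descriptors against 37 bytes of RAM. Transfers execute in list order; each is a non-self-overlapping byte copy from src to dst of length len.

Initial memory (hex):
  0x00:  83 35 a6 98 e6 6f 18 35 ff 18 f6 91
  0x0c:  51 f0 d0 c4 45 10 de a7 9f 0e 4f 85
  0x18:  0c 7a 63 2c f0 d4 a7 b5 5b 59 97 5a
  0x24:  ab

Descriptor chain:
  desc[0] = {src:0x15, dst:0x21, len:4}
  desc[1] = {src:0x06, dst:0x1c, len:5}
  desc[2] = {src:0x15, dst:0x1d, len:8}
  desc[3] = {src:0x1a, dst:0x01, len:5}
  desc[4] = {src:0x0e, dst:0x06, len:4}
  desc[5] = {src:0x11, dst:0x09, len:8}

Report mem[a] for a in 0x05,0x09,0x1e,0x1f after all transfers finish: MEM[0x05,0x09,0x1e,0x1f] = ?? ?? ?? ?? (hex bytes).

MEM[0x05,0x09,0x1e,0x1f] = 4f 10 4f 85

  after D0: wrote 4B at 0x21 = 0e4f850c
  after D1: wrote 5B at 0x1c = 1835ff18f6
  after D2: wrote 8B at 0x1d = 0e4f850c7a632c18
  after D3: wrote 5B at 0x01 = 632c180e4f
  after D4: wrote 4B at 0x06 = d0c44510
  after D5: wrote 8B at 0x09 = 10dea79f0e4f850c
query mem[0x05]=0x4f, mem[0x09]=0x10, mem[0x1e]=0x4f, mem[0x1f]=0x85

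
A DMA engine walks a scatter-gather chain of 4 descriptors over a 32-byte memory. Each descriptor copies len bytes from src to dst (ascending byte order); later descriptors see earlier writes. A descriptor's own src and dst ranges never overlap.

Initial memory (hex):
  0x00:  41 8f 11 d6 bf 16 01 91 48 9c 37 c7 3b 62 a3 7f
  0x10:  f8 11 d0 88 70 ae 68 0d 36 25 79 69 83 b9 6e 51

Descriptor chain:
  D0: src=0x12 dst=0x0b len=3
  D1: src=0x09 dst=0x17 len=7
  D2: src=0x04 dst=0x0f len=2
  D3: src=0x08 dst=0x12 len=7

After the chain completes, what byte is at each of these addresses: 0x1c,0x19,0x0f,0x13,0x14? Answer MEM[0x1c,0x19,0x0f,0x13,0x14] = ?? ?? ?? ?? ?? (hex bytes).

[0] 0x12->0x0b len=3 : d0 88 70
[1] 0x09->0x17 len=7 : 9c 37 d0 88 70 a3 7f
[2] 0x04->0x0f len=2 : bf 16
[3] 0x08->0x12 len=7 : 48 9c 37 d0 88 70 a3
query mem[0x1c]=0xa3, mem[0x19]=0xd0, mem[0x0f]=0xbf, mem[0x13]=0x9c, mem[0x14]=0x37

MEM[0x1c,0x19,0x0f,0x13,0x14] = a3 d0 bf 9c 37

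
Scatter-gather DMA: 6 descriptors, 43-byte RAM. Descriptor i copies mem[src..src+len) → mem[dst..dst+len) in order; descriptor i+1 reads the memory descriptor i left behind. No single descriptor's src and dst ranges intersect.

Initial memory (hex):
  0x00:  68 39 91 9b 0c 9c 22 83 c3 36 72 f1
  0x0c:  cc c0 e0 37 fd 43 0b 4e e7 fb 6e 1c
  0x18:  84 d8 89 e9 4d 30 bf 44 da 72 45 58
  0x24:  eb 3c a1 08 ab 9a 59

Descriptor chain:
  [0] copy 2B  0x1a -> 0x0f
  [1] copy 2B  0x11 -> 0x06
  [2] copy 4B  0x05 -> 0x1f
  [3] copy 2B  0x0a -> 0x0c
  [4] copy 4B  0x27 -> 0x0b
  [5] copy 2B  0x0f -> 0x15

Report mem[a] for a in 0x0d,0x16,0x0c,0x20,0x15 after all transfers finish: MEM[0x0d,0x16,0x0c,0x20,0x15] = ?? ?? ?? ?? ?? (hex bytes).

D0: mem[0x0f..0x10] <- [89 e9]
D1: mem[0x06..0x07] <- [43 0b]
D2: mem[0x1f..0x22] <- [9c 43 0b c3]
D3: mem[0x0c..0x0d] <- [72 f1]
D4: mem[0x0b..0x0e] <- [08 ab 9a 59]
D5: mem[0x15..0x16] <- [89 e9]
query mem[0x0d]=0x9a, mem[0x16]=0xe9, mem[0x0c]=0xab, mem[0x20]=0x43, mem[0x15]=0x89

MEM[0x0d,0x16,0x0c,0x20,0x15] = 9a e9 ab 43 89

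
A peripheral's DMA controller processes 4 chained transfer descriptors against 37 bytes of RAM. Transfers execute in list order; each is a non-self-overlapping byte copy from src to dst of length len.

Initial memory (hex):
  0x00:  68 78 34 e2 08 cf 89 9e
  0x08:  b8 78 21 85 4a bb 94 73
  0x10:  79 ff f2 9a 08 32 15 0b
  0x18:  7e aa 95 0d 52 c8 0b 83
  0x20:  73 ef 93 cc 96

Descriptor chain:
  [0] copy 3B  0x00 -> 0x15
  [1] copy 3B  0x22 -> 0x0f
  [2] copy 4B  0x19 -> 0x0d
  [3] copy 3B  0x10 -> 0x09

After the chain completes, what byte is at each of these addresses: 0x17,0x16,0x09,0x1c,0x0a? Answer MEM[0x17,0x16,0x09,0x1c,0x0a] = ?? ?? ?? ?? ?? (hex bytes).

  after D0: wrote 3B at 0x15 = 687834
  after D1: wrote 3B at 0x0f = 93cc96
  after D2: wrote 4B at 0x0d = aa950d52
  after D3: wrote 3B at 0x09 = 5296f2
query mem[0x17]=0x34, mem[0x16]=0x78, mem[0x09]=0x52, mem[0x1c]=0x52, mem[0x0a]=0x96

MEM[0x17,0x16,0x09,0x1c,0x0a] = 34 78 52 52 96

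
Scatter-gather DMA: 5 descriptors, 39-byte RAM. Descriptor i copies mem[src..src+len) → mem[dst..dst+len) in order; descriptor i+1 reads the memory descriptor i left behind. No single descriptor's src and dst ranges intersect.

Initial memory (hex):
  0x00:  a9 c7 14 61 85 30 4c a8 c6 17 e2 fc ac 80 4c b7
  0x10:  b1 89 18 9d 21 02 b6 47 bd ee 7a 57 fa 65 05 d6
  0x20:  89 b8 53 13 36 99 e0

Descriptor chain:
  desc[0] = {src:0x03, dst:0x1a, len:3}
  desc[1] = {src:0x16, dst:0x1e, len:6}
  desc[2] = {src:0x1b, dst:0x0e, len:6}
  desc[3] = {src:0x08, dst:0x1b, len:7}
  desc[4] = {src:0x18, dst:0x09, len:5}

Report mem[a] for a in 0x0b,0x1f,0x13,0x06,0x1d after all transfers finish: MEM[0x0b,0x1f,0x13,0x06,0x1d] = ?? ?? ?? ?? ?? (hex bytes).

MEM[0x0b,0x1f,0x13,0x06,0x1d] = 61 ac bd 4c e2

#0 dst[0x1a+3] := {0x61,0x85,0x30}
#1 dst[0x1e+6] := {0xb6,0x47,0xbd,0xee,0x61,0x85}
#2 dst[0x0e+6] := {0x85,0x30,0x65,0xb6,0x47,0xbd}
#3 dst[0x1b+7] := {0xc6,0x17,0xe2,0xfc,0xac,0x80,0x85}
#4 dst[0x09+5] := {0xbd,0xee,0x61,0xc6,0x17}
query mem[0x0b]=0x61, mem[0x1f]=0xac, mem[0x13]=0xbd, mem[0x06]=0x4c, mem[0x1d]=0xe2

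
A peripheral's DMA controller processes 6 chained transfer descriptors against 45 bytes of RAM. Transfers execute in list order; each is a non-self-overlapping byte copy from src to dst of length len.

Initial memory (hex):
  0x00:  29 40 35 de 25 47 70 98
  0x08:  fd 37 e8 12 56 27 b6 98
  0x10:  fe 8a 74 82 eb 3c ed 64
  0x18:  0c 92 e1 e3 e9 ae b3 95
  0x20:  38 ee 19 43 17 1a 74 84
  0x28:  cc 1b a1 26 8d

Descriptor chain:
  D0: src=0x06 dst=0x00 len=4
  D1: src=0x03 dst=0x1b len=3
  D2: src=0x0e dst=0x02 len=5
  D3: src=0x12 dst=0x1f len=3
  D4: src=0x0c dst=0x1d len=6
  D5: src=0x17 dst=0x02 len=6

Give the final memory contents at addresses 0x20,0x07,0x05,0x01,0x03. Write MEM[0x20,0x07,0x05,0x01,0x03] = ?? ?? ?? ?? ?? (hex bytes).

MEM[0x20,0x07,0x05,0x01,0x03] = 98 25 e1 98 0c

  after D0: wrote 4B at 0x00 = 7098fd37
  after D1: wrote 3B at 0x1b = 372547
  after D2: wrote 5B at 0x02 = b698fe8a74
  after D3: wrote 3B at 0x1f = 7482eb
  after D4: wrote 6B at 0x1d = 5627b698fe8a
  after D5: wrote 6B at 0x02 = 640c92e13725
query mem[0x20]=0x98, mem[0x07]=0x25, mem[0x05]=0xe1, mem[0x01]=0x98, mem[0x03]=0x0c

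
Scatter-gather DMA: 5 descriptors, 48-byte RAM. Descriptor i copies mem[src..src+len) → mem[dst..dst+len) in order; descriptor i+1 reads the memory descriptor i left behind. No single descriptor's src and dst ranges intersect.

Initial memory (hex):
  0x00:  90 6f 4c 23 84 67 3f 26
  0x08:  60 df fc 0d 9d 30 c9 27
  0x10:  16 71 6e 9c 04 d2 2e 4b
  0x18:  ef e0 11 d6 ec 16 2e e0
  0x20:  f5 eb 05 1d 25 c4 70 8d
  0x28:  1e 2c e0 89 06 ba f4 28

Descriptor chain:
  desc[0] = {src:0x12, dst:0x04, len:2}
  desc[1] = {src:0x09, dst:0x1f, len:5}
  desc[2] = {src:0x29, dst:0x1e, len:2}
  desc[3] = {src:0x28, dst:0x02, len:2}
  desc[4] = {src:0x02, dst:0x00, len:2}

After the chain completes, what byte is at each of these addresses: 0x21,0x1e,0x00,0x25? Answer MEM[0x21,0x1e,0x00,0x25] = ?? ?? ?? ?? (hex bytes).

MEM[0x21,0x1e,0x00,0x25] = 0d 2c 1e c4

[0] 0x12->0x04 len=2 : 6e 9c
[1] 0x09->0x1f len=5 : df fc 0d 9d 30
[2] 0x29->0x1e len=2 : 2c e0
[3] 0x28->0x02 len=2 : 1e 2c
[4] 0x02->0x00 len=2 : 1e 2c
query mem[0x21]=0x0d, mem[0x1e]=0x2c, mem[0x00]=0x1e, mem[0x25]=0xc4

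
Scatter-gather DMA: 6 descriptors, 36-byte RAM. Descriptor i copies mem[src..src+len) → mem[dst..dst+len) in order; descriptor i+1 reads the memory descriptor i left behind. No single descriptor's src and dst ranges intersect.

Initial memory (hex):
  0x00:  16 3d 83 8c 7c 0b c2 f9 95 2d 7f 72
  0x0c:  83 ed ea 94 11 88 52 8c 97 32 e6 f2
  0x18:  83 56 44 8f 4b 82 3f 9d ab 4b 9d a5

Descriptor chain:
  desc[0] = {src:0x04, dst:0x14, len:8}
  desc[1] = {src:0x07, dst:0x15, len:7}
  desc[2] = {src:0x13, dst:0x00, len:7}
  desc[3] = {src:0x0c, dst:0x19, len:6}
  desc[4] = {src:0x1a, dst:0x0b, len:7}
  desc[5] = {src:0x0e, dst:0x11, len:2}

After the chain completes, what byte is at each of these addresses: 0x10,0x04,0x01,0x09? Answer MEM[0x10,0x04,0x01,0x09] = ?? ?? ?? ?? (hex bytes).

MEM[0x10,0x04,0x01,0x09] = 9d 2d 7c 2d

D0: mem[0x14..0x1b] <- [7c 0b c2 f9 95 2d 7f 72]
D1: mem[0x15..0x1b] <- [f9 95 2d 7f 72 83 ed]
D2: mem[0x00..0x06] <- [8c 7c f9 95 2d 7f 72]
D3: mem[0x19..0x1e] <- [83 ed ea 94 11 88]
D4: mem[0x0b..0x11] <- [ed ea 94 11 88 9d ab]
D5: mem[0x11..0x12] <- [11 88]
query mem[0x10]=0x9d, mem[0x04]=0x2d, mem[0x01]=0x7c, mem[0x09]=0x2d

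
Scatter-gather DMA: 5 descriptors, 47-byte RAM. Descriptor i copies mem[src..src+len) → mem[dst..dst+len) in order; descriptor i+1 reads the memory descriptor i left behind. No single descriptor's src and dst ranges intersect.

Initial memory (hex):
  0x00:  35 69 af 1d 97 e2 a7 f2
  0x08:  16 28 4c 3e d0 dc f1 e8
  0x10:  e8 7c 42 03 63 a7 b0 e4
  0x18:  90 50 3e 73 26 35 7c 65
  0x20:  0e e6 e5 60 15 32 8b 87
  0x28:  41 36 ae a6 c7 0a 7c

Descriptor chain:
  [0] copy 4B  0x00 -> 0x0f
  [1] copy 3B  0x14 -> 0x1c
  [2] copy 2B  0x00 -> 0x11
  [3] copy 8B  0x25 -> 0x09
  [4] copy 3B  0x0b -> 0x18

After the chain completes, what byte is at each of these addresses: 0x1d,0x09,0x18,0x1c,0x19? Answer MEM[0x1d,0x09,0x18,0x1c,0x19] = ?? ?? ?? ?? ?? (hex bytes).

MEM[0x1d,0x09,0x18,0x1c,0x19] = a7 32 87 63 41

  after D0: wrote 4B at 0x0f = 3569af1d
  after D1: wrote 3B at 0x1c = 63a7b0
  after D2: wrote 2B at 0x11 = 3569
  after D3: wrote 8B at 0x09 = 328b874136aea6c7
  after D4: wrote 3B at 0x18 = 874136
query mem[0x1d]=0xa7, mem[0x09]=0x32, mem[0x18]=0x87, mem[0x1c]=0x63, mem[0x19]=0x41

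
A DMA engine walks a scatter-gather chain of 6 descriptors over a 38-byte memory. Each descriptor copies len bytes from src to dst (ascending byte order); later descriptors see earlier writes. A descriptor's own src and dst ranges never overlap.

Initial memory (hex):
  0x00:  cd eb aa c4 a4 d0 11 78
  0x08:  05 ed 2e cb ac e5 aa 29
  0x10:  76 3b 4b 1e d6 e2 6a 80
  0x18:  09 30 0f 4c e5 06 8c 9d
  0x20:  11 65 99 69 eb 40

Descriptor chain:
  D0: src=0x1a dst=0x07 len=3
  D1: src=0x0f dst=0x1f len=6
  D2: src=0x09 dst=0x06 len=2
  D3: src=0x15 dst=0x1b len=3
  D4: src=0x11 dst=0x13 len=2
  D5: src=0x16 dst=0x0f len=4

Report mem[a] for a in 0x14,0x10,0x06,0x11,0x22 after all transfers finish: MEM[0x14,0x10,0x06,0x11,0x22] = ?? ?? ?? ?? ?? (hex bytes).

D0: mem[0x07..0x09] <- [0f 4c e5]
D1: mem[0x1f..0x24] <- [29 76 3b 4b 1e d6]
D2: mem[0x06..0x07] <- [e5 2e]
D3: mem[0x1b..0x1d] <- [e2 6a 80]
D4: mem[0x13..0x14] <- [3b 4b]
D5: mem[0x0f..0x12] <- [6a 80 09 30]
query mem[0x14]=0x4b, mem[0x10]=0x80, mem[0x06]=0xe5, mem[0x11]=0x09, mem[0x22]=0x4b

MEM[0x14,0x10,0x06,0x11,0x22] = 4b 80 e5 09 4b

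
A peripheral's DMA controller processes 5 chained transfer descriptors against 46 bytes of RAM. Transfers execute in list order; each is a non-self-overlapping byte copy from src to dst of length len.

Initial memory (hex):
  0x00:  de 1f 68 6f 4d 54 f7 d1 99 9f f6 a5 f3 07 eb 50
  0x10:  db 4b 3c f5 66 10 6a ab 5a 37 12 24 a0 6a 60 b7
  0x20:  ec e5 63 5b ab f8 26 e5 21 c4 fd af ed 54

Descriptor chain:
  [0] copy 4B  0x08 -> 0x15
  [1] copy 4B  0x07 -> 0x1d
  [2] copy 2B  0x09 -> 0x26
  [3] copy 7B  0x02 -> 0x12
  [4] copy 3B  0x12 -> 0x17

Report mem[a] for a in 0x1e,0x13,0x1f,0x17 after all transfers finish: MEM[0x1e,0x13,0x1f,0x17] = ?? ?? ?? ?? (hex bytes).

[0] 0x08->0x15 len=4 : 99 9f f6 a5
[1] 0x07->0x1d len=4 : d1 99 9f f6
[2] 0x09->0x26 len=2 : 9f f6
[3] 0x02->0x12 len=7 : 68 6f 4d 54 f7 d1 99
[4] 0x12->0x17 len=3 : 68 6f 4d
query mem[0x1e]=0x99, mem[0x13]=0x6f, mem[0x1f]=0x9f, mem[0x17]=0x68

MEM[0x1e,0x13,0x1f,0x17] = 99 6f 9f 68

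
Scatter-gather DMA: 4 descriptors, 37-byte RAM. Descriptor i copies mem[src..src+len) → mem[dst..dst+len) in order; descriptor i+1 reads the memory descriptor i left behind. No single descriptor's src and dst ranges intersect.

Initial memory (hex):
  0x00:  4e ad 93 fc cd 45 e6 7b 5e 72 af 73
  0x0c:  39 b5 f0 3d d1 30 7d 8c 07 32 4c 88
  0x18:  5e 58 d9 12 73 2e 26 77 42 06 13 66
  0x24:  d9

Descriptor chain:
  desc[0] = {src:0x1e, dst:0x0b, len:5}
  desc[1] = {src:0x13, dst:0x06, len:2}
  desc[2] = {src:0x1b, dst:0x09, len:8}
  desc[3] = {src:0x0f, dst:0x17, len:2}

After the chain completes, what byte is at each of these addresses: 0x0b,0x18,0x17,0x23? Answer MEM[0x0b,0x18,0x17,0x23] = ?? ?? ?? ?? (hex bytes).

MEM[0x0b,0x18,0x17,0x23] = 2e 13 06 66

  after D0: wrote 5B at 0x0b = 2677420613
  after D1: wrote 2B at 0x06 = 8c07
  after D2: wrote 8B at 0x09 = 12732e2677420613
  after D3: wrote 2B at 0x17 = 0613
query mem[0x0b]=0x2e, mem[0x18]=0x13, mem[0x17]=0x06, mem[0x23]=0x66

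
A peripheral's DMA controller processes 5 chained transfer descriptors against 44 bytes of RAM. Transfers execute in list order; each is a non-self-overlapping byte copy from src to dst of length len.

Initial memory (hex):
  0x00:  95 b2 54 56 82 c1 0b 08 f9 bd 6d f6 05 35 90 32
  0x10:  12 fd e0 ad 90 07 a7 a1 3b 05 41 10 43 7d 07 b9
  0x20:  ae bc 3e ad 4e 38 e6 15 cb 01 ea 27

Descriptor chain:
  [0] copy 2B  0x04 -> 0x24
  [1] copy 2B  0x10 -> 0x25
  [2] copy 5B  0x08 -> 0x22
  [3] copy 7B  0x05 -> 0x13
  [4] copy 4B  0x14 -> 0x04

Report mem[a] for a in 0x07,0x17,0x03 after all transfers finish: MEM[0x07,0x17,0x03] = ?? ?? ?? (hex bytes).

D0: mem[0x24..0x25] <- [82 c1]
D1: mem[0x25..0x26] <- [12 fd]
D2: mem[0x22..0x26] <- [f9 bd 6d f6 05]
D3: mem[0x13..0x19] <- [c1 0b 08 f9 bd 6d f6]
D4: mem[0x04..0x07] <- [0b 08 f9 bd]
query mem[0x07]=0xbd, mem[0x17]=0xbd, mem[0x03]=0x56

MEM[0x07,0x17,0x03] = bd bd 56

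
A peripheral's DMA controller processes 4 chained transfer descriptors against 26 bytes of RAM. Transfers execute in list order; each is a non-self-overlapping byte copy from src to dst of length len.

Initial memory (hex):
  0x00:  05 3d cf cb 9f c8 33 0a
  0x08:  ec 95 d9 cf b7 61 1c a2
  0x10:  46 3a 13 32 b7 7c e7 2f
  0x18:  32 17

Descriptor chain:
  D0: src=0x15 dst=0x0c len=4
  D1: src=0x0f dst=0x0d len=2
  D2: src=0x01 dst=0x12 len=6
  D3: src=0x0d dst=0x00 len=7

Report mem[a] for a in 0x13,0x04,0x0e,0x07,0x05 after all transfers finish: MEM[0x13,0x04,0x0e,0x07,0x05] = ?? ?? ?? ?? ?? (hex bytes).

MEM[0x13,0x04,0x0e,0x07,0x05] = cf 3a 46 0a 3d

[0] 0x15->0x0c len=4 : 7c e7 2f 32
[1] 0x0f->0x0d len=2 : 32 46
[2] 0x01->0x12 len=6 : 3d cf cb 9f c8 33
[3] 0x0d->0x00 len=7 : 32 46 32 46 3a 3d cf
query mem[0x13]=0xcf, mem[0x04]=0x3a, mem[0x0e]=0x46, mem[0x07]=0x0a, mem[0x05]=0x3d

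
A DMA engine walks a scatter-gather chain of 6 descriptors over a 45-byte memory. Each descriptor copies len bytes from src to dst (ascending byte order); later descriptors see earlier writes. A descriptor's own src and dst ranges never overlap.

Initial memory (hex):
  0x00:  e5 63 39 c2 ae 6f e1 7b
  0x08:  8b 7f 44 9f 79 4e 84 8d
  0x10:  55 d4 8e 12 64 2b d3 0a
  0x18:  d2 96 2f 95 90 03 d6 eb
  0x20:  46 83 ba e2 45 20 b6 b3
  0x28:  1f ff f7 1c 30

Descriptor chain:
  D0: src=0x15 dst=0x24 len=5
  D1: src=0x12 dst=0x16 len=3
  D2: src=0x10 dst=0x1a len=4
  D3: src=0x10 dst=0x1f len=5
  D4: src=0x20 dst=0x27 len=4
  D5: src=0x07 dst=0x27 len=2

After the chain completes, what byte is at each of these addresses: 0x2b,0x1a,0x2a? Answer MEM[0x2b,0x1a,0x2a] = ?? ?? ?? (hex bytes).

D0: mem[0x24..0x28] <- [2b d3 0a d2 96]
D1: mem[0x16..0x18] <- [8e 12 64]
D2: mem[0x1a..0x1d] <- [55 d4 8e 12]
D3: mem[0x1f..0x23] <- [55 d4 8e 12 64]
D4: mem[0x27..0x2a] <- [d4 8e 12 64]
D5: mem[0x27..0x28] <- [7b 8b]
query mem[0x2b]=0x1c, mem[0x1a]=0x55, mem[0x2a]=0x64

MEM[0x2b,0x1a,0x2a] = 1c 55 64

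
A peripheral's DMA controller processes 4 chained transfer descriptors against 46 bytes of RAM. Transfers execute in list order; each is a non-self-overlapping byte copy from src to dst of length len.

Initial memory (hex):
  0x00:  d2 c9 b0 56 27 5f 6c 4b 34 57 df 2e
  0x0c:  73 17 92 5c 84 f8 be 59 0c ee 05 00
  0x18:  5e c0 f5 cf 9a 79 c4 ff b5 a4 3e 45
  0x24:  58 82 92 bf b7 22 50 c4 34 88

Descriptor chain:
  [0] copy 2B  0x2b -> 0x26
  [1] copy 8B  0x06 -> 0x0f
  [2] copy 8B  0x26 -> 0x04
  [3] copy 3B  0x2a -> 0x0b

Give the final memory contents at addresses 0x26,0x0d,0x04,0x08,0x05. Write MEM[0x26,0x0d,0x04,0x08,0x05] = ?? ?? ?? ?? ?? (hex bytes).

MEM[0x26,0x0d,0x04,0x08,0x05] = c4 34 c4 50 34

D0: mem[0x26..0x27] <- [c4 34]
D1: mem[0x0f..0x16] <- [6c 4b 34 57 df 2e 73 17]
D2: mem[0x04..0x0b] <- [c4 34 b7 22 50 c4 34 88]
D3: mem[0x0b..0x0d] <- [50 c4 34]
query mem[0x26]=0xc4, mem[0x0d]=0x34, mem[0x04]=0xc4, mem[0x08]=0x50, mem[0x05]=0x34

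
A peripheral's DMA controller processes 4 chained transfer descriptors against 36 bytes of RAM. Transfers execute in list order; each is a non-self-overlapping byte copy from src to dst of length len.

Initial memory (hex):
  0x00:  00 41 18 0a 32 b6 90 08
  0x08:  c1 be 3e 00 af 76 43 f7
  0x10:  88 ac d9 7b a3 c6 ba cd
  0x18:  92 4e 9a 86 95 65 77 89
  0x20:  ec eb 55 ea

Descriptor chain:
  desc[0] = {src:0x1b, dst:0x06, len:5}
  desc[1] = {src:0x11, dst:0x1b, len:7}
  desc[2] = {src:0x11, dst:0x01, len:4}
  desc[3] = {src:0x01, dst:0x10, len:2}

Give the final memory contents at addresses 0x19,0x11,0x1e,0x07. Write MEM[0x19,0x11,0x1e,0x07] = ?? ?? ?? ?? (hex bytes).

#0 dst[0x06+5] := {0x86,0x95,0x65,0x77,0x89}
#1 dst[0x1b+7] := {0xac,0xd9,0x7b,0xa3,0xc6,0xba,0xcd}
#2 dst[0x01+4] := {0xac,0xd9,0x7b,0xa3}
#3 dst[0x10+2] := {0xac,0xd9}
query mem[0x19]=0x4e, mem[0x11]=0xd9, mem[0x1e]=0xa3, mem[0x07]=0x95

MEM[0x19,0x11,0x1e,0x07] = 4e d9 a3 95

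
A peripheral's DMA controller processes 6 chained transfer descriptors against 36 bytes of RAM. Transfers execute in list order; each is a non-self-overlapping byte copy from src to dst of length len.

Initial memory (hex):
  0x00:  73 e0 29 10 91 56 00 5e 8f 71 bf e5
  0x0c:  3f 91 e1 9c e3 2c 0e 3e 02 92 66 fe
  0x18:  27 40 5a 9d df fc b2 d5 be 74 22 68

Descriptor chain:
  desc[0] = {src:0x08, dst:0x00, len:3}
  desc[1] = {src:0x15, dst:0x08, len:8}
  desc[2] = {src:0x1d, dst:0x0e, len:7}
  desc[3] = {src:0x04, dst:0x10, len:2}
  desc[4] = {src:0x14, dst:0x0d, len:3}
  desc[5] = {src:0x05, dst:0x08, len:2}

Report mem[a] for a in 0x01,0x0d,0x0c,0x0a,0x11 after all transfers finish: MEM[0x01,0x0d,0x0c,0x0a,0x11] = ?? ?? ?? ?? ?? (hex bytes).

[0] 0x08->0x00 len=3 : 8f 71 bf
[1] 0x15->0x08 len=8 : 92 66 fe 27 40 5a 9d df
[2] 0x1d->0x0e len=7 : fc b2 d5 be 74 22 68
[3] 0x04->0x10 len=2 : 91 56
[4] 0x14->0x0d len=3 : 68 92 66
[5] 0x05->0x08 len=2 : 56 00
query mem[0x01]=0x71, mem[0x0d]=0x68, mem[0x0c]=0x40, mem[0x0a]=0xfe, mem[0x11]=0x56

MEM[0x01,0x0d,0x0c,0x0a,0x11] = 71 68 40 fe 56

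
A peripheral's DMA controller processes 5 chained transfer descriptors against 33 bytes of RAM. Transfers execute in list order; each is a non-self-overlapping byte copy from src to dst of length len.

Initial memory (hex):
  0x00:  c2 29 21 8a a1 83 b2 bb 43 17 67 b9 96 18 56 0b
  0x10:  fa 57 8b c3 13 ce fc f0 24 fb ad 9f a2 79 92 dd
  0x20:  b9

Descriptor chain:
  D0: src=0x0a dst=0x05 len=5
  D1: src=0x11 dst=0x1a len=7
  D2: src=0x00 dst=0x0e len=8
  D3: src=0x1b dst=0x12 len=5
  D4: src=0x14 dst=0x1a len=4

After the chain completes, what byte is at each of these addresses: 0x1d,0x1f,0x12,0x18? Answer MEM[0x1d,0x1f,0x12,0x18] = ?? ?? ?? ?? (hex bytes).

#0 dst[0x05+5] := {0x67,0xb9,0x96,0x18,0x56}
#1 dst[0x1a+7] := {0x57,0x8b,0xc3,0x13,0xce,0xfc,0xf0}
#2 dst[0x0e+8] := {0xc2,0x29,0x21,0x8a,0xa1,0x67,0xb9,0x96}
#3 dst[0x12+5] := {0x8b,0xc3,0x13,0xce,0xfc}
#4 dst[0x1a+4] := {0x13,0xce,0xfc,0xf0}
query mem[0x1d]=0xf0, mem[0x1f]=0xfc, mem[0x12]=0x8b, mem[0x18]=0x24

MEM[0x1d,0x1f,0x12,0x18] = f0 fc 8b 24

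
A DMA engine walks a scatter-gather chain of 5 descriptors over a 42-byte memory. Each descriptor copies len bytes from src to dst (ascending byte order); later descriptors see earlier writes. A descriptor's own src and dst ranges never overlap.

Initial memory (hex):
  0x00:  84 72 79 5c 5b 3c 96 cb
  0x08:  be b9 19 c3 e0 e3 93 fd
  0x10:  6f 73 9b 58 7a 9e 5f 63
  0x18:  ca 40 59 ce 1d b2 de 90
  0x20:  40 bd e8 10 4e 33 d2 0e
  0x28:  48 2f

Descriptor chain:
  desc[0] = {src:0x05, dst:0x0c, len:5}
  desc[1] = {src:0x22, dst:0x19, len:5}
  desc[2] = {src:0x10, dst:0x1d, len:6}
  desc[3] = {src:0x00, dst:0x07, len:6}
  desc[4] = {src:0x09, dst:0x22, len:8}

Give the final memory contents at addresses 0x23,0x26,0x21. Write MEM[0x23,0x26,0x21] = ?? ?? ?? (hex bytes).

  after D0: wrote 5B at 0x0c = 3c96cbbeb9
  after D1: wrote 5B at 0x19 = e8104e33d2
  after D2: wrote 6B at 0x1d = b9739b587a9e
  after D3: wrote 6B at 0x07 = 8472795c5b3c
  after D4: wrote 8B at 0x22 = 795c5b3c96cbbeb9
query mem[0x23]=0x5c, mem[0x26]=0x96, mem[0x21]=0x7a

MEM[0x23,0x26,0x21] = 5c 96 7a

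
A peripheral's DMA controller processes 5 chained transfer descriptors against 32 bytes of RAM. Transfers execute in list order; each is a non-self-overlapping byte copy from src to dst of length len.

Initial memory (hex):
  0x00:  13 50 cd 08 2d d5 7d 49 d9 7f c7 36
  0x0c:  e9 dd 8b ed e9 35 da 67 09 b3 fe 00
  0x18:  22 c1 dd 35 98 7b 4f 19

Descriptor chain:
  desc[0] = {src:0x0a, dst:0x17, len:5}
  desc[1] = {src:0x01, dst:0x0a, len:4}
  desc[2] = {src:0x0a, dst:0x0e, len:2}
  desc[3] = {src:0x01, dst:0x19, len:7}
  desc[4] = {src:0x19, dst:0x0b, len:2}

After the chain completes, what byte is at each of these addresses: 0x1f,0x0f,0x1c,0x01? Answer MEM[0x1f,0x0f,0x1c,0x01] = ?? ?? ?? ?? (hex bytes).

MEM[0x1f,0x0f,0x1c,0x01] = 49 cd 2d 50

D0: mem[0x17..0x1b] <- [c7 36 e9 dd 8b]
D1: mem[0x0a..0x0d] <- [50 cd 08 2d]
D2: mem[0x0e..0x0f] <- [50 cd]
D3: mem[0x19..0x1f] <- [50 cd 08 2d d5 7d 49]
D4: mem[0x0b..0x0c] <- [50 cd]
query mem[0x1f]=0x49, mem[0x0f]=0xcd, mem[0x1c]=0x2d, mem[0x01]=0x50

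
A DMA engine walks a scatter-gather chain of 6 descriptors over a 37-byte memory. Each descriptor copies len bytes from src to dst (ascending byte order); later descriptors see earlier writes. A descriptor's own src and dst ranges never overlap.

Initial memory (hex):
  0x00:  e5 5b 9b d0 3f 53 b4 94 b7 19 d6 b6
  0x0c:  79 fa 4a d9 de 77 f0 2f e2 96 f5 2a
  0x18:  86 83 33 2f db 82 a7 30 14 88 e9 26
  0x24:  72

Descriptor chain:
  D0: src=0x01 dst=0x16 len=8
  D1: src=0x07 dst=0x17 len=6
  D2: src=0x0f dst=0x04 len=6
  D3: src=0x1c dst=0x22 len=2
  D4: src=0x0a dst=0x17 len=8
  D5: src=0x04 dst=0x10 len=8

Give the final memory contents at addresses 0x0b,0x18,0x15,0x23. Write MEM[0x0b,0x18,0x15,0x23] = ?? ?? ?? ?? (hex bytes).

MEM[0x0b,0x18,0x15,0x23] = b6 b6 e2 b7

[0] 0x01->0x16 len=8 : 5b 9b d0 3f 53 b4 94 b7
[1] 0x07->0x17 len=6 : 94 b7 19 d6 b6 79
[2] 0x0f->0x04 len=6 : d9 de 77 f0 2f e2
[3] 0x1c->0x22 len=2 : 79 b7
[4] 0x0a->0x17 len=8 : d6 b6 79 fa 4a d9 de 77
[5] 0x04->0x10 len=8 : d9 de 77 f0 2f e2 d6 b6
query mem[0x0b]=0xb6, mem[0x18]=0xb6, mem[0x15]=0xe2, mem[0x23]=0xb7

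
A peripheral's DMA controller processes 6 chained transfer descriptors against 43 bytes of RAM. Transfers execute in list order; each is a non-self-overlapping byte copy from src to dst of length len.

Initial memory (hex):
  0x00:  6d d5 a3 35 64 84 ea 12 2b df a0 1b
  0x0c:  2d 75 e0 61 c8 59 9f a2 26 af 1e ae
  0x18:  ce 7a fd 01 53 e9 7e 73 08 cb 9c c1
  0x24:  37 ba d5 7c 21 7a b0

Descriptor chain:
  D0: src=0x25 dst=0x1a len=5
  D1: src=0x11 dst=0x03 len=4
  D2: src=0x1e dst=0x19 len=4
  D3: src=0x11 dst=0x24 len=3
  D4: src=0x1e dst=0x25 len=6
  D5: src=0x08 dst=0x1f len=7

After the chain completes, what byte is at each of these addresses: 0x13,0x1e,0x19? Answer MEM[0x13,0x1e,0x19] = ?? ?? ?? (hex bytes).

D0: mem[0x1a..0x1e] <- [ba d5 7c 21 7a]
D1: mem[0x03..0x06] <- [59 9f a2 26]
D2: mem[0x19..0x1c] <- [7a 73 08 cb]
D3: mem[0x24..0x26] <- [59 9f a2]
D4: mem[0x25..0x2a] <- [7a 73 08 cb 9c c1]
D5: mem[0x1f..0x25] <- [2b df a0 1b 2d 75 e0]
query mem[0x13]=0xa2, mem[0x1e]=0x7a, mem[0x19]=0x7a

MEM[0x13,0x1e,0x19] = a2 7a 7a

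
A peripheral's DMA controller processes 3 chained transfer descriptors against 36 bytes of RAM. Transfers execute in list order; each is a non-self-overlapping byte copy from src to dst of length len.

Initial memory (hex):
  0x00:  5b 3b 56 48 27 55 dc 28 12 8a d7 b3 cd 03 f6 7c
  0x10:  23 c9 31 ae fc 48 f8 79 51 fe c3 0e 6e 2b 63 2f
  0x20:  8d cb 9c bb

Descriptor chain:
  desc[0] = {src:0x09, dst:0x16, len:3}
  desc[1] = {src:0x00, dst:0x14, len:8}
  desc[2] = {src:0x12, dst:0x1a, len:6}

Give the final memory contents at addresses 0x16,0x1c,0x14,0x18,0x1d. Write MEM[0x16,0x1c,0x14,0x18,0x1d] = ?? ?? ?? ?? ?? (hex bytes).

MEM[0x16,0x1c,0x14,0x18,0x1d] = 56 5b 5b 27 3b

#0 dst[0x16+3] := {0x8a,0xd7,0xb3}
#1 dst[0x14+8] := {0x5b,0x3b,0x56,0x48,0x27,0x55,0xdc,0x28}
#2 dst[0x1a+6] := {0x31,0xae,0x5b,0x3b,0x56,0x48}
query mem[0x16]=0x56, mem[0x1c]=0x5b, mem[0x14]=0x5b, mem[0x18]=0x27, mem[0x1d]=0x3b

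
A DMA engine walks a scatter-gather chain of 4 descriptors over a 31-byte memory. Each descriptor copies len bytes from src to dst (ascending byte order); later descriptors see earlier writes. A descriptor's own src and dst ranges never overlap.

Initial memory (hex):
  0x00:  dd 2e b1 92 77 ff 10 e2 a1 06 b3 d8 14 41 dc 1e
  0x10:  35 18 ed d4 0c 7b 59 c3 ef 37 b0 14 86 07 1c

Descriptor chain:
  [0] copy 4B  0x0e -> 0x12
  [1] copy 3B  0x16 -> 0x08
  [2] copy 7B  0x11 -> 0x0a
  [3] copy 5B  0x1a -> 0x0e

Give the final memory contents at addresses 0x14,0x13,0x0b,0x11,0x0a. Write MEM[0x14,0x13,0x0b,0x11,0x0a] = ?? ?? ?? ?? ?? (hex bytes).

[0] 0x0e->0x12 len=4 : dc 1e 35 18
[1] 0x16->0x08 len=3 : 59 c3 ef
[2] 0x11->0x0a len=7 : 18 dc 1e 35 18 59 c3
[3] 0x1a->0x0e len=5 : b0 14 86 07 1c
query mem[0x14]=0x35, mem[0x13]=0x1e, mem[0x0b]=0xdc, mem[0x11]=0x07, mem[0x0a]=0x18

MEM[0x14,0x13,0x0b,0x11,0x0a] = 35 1e dc 07 18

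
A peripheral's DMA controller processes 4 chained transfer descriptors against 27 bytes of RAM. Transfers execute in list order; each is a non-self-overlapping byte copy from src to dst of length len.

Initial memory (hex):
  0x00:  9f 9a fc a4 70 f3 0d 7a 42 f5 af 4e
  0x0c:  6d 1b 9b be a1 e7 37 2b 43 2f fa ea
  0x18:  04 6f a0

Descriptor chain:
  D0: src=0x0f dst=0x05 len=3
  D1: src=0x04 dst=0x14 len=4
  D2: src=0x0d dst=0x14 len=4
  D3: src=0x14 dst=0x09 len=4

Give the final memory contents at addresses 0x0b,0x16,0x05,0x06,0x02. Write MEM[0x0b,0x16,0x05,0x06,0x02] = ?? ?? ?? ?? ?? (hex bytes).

D0: mem[0x05..0x07] <- [be a1 e7]
D1: mem[0x14..0x17] <- [70 be a1 e7]
D2: mem[0x14..0x17] <- [1b 9b be a1]
D3: mem[0x09..0x0c] <- [1b 9b be a1]
query mem[0x0b]=0xbe, mem[0x16]=0xbe, mem[0x05]=0xbe, mem[0x06]=0xa1, mem[0x02]=0xfc

MEM[0x0b,0x16,0x05,0x06,0x02] = be be be a1 fc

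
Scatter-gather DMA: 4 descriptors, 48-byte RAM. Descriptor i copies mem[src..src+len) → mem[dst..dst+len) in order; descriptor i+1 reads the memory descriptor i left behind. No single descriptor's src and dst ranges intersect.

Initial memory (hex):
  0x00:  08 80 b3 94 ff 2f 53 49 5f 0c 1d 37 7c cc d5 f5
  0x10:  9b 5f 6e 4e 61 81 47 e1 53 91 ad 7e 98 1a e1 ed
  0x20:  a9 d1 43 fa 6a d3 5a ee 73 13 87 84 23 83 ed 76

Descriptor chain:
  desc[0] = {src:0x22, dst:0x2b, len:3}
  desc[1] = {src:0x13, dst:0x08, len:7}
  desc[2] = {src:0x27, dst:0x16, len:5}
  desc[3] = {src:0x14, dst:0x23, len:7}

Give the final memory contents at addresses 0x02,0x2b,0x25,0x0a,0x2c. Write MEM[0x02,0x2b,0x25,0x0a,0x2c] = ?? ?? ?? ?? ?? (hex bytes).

MEM[0x02,0x2b,0x25,0x0a,0x2c] = b3 43 ee 81 fa

[0] 0x22->0x2b len=3 : 43 fa 6a
[1] 0x13->0x08 len=7 : 4e 61 81 47 e1 53 91
[2] 0x27->0x16 len=5 : ee 73 13 87 43
[3] 0x14->0x23 len=7 : 61 81 ee 73 13 87 43
query mem[0x02]=0xb3, mem[0x2b]=0x43, mem[0x25]=0xee, mem[0x0a]=0x81, mem[0x2c]=0xfa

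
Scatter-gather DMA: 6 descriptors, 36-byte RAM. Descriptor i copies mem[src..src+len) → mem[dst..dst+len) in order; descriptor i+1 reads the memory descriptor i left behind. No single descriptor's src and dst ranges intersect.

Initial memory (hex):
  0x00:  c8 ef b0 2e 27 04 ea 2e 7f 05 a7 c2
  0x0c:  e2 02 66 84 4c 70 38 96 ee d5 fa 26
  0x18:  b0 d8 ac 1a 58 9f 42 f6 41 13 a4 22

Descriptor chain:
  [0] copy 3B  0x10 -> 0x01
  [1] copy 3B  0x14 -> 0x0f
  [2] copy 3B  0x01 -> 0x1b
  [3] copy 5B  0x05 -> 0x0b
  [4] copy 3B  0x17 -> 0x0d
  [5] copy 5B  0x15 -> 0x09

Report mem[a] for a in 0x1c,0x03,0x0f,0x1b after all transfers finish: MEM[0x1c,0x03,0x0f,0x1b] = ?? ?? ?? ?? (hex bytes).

MEM[0x1c,0x03,0x0f,0x1b] = 70 38 d8 4c

D0: mem[0x01..0x03] <- [4c 70 38]
D1: mem[0x0f..0x11] <- [ee d5 fa]
D2: mem[0x1b..0x1d] <- [4c 70 38]
D3: mem[0x0b..0x0f] <- [04 ea 2e 7f 05]
D4: mem[0x0d..0x0f] <- [26 b0 d8]
D5: mem[0x09..0x0d] <- [d5 fa 26 b0 d8]
query mem[0x1c]=0x70, mem[0x03]=0x38, mem[0x0f]=0xd8, mem[0x1b]=0x4c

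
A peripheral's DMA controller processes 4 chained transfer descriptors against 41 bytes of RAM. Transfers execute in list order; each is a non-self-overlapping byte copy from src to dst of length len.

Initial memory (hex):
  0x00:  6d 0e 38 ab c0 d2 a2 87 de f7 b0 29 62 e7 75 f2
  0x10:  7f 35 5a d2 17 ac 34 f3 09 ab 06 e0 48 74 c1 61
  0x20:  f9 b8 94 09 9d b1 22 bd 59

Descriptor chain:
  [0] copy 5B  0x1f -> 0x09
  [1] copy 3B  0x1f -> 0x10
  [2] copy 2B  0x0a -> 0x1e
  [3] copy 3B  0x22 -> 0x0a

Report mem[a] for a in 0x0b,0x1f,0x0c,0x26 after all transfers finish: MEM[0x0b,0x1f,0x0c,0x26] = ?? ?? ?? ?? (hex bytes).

[0] 0x1f->0x09 len=5 : 61 f9 b8 94 09
[1] 0x1f->0x10 len=3 : 61 f9 b8
[2] 0x0a->0x1e len=2 : f9 b8
[3] 0x22->0x0a len=3 : 94 09 9d
query mem[0x0b]=0x09, mem[0x1f]=0xb8, mem[0x0c]=0x9d, mem[0x26]=0x22

MEM[0x0b,0x1f,0x0c,0x26] = 09 b8 9d 22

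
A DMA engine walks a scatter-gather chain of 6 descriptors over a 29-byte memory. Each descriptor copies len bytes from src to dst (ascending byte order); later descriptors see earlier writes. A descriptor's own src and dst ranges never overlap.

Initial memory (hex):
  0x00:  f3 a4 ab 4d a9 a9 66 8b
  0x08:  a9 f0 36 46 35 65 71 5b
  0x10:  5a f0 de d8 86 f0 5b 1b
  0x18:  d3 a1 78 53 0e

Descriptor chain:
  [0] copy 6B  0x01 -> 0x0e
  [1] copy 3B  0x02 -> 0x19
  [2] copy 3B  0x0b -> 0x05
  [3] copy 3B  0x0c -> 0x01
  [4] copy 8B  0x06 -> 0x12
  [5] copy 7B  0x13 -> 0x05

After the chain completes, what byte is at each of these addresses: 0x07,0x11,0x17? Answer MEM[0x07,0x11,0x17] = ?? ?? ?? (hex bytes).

  after D0: wrote 6B at 0x0e = a4ab4da9a966
  after D1: wrote 3B at 0x19 = ab4da9
  after D2: wrote 3B at 0x05 = 463565
  after D3: wrote 3B at 0x01 = 3565a4
  after D4: wrote 8B at 0x12 = 3565a9f036463565
  after D5: wrote 7B at 0x05 = 65a9f036463565
query mem[0x07]=0xf0, mem[0x11]=0xa9, mem[0x17]=0x46

MEM[0x07,0x11,0x17] = f0 a9 46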